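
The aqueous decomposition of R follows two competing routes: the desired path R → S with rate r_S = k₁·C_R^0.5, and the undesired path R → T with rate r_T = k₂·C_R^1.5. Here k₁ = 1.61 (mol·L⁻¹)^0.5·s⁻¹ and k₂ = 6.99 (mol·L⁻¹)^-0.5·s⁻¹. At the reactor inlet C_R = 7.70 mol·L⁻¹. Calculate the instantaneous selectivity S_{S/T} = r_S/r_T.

0.0299

S_{S/T} = r_S/r_T = (k₁·C_R^0.5)/(k₂·C_R^1.5) = (k₁/k₂)·C_R⁻¹.
= (1.61×7.700^0.5) / (6.99×7.700^1.5) = 4.468/149.4 = 0.0299.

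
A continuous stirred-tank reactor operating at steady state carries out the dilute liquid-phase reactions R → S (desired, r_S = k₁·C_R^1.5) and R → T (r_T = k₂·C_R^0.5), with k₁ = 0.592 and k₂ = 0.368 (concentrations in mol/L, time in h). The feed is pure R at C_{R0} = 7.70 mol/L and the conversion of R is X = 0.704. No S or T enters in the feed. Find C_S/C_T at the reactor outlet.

3.67

Exit C_R = C_{R0}(1−X) = 7.70×0.296 = 2.279 mol/L.
Rates in a CSTR are evaluated at the outlet concentration: r_S = 0.592×2.279^1.5 = 2.037, r_T = 0.368×2.279^0.5 = 0.5556.
Overall selectivity = C_S/C_T = r_Sτ/(r_Tτ) = r_S/r_T = 3.67.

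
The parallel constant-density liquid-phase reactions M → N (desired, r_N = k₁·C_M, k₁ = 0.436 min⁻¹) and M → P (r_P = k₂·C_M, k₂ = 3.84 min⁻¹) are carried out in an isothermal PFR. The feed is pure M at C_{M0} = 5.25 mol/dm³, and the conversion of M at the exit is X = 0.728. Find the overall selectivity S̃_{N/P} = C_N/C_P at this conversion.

C_M = C_{M0}(1−X) = 1.428 mol/dm³.
Both paths are first order in M, so the instantaneous fraction to N is constant: dC_N/d(−C_M) = k₁/(k₁+k₂) = 0.1020.
C_N = 0.1020·(C_{M0}−C_M) = 0.1020×3.822 = 0.390 mol/dm³.
C_P = (C_{M0}−C_M)−C_N = 3.432 mol/dm³; S̃_{N/P} = 0.3897/3.432 = 0.114.

0.114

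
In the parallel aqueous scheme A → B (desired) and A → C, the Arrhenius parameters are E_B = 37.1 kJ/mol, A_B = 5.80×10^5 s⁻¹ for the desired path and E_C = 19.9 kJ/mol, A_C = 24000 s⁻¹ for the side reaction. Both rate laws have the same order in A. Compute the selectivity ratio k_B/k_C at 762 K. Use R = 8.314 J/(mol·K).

1.60

k_B/k_C = (A_B/A_C)·exp[−(E_B−E_C)/(RT)] = (A_B/A_C)·exp[(E_C−E_B)/(RT)].
(E_C−E_B)/(RT) = (19.9−37.1)×10³/(8.314×762) = -17200/6335 = -2.715.
k_B/k_C = (5.80×10^5/24000)·exp(-2.715) = 24.17 × 0.06621 = 1.60.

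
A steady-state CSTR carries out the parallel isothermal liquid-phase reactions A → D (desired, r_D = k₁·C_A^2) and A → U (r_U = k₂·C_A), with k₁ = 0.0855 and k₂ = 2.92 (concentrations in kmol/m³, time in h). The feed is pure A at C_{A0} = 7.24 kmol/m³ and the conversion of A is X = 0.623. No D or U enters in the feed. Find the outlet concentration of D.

Exit C_A = C_{A0}(1−X) = 7.24×0.377 = 2.729 kmol/m³.
Rates in a CSTR are evaluated at the outlet concentration: r_D = 0.0855×2.729^2 = 0.6370, r_U = 2.92×2.729 = 7.970.
Fraction of consumed A going to D: r_D/(r_D+r_U) = 0.07401.
C_D = 0.07401·C_{A0}·X = 0.07401×7.24×0.623 = 0.334 kmol/m³.

0.334 kmol/m³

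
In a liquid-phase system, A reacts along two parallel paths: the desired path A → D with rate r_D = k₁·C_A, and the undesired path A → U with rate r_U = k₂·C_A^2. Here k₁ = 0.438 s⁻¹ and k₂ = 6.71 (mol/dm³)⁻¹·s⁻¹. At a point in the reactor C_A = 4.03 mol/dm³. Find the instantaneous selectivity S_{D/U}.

0.0162

S_{D/U} = r_D/r_U = (k₁·C_A)/(k₂·C_A^2) = (k₁/k₂)·C_A⁻¹.
= (0.438×4.030) / (6.71×4.030^2) = 1.765/109.0 = 0.0162.
The undesired path is higher order in A, so low C_A (CSTR or dilute feed) favours D.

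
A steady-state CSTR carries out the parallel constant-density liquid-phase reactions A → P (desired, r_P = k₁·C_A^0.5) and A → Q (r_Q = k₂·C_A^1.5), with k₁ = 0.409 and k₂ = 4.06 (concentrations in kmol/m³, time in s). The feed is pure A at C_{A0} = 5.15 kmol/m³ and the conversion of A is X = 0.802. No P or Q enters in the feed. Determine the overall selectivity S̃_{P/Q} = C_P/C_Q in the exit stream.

0.0988

Exit C_A = C_{A0}(1−X) = 5.15×0.198 = 1.020 kmol/m³.
Rates in a CSTR are evaluated at the outlet concentration: r_P = 0.409×1.020^0.5 = 0.4130, r_Q = 4.06×1.020^1.5 = 4.181.
Overall selectivity = C_P/C_Q = r_Pτ/(r_Qτ) = r_P/r_Q = 0.0988.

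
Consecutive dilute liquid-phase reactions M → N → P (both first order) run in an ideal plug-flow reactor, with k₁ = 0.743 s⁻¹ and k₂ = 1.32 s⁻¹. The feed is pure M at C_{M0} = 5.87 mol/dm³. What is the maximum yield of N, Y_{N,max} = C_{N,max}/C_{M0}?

0.269

For a first-order series the maximum intermediate yield is C_{N,max}/C_{M0} = (k₁/k₂)^[k₂/(k₂−k₁)].
= (0.743/1.32)^(1.32/(1.32−0.743)) = (0.5629)^(2.288) = 0.2686.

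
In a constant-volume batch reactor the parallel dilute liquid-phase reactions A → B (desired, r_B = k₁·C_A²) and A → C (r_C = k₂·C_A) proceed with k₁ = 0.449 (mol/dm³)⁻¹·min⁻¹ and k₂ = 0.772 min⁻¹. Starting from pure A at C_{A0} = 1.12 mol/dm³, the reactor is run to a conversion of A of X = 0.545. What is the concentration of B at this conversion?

C_A = C_{A0}(1−X) = 0.5096 mol/dm³.
Along a PFR/batch, dC_C/dC_A = −r_C/(r_B+r_C) = −k₂/(k₂+k₁·C_A).
Integrating from C_{A0} to C_A: C_C = (0.772/0.449)·ln[(0.772+0.449·1.12)/(0.772+0.449·0.510)] = 1.719·ln(1.275/1.001) = 0.4162 mol/dm³.
Then C_B = (C_{A0}−C_A) − C_C = 0.6104 − 0.4162 = 0.1942 mol/dm³.

0.194 mol/dm³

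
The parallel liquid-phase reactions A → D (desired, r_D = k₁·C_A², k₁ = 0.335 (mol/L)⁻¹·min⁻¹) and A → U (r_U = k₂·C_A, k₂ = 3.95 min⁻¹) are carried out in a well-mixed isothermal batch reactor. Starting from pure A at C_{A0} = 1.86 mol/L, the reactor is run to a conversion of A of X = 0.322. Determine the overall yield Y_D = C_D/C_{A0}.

C_A = C_{A0}(1−X) = 1.261 mol/L.
Along a PFR/batch, dC_U/dC_A = −r_U/(r_D+r_U) = −k₂/(k₂+k₁·C_A).
Integrating from C_{A0} to C_A: C_U = (3.95/0.335)·ln[(3.95+0.335·1.86)/(3.95+0.335·1.26)] = 11.79·ln(4.573/4.372) = 0.5290 mol/L.
Then C_D = (C_{A0}−C_A) − C_U = 0.5989 − 0.5290 = 0.06991 mol/L.
Y_D = C_D/C_{A0} = 0.06991/1.86 = 0.0376.

0.0376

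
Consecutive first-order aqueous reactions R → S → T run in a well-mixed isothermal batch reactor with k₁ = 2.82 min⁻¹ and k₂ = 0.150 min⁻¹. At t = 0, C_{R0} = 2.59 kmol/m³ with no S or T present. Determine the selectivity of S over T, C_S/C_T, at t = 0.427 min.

For first-order series with pure R initially, C_S(t) = k₁C_{R0}/(k₂−k₁)·(e^(−k₁t) − e^(−k₂t)).
e^(−k₁t) = e^(−2.82×0.427) = e^(−1.204) = 0.2999; e^(−k₂t) = e^(−0.06405) = 0.9380.
C_S = 2.82×2.59/(0.150−2.82) × (0.2999−0.9380) = (-2.736)×(-0.6380) = 1.745 kmol/m³.
C_R = C_{R0}e^(−k₁t) = 0.7769 kmol/m³, so C_T = C_{R0}−C_R−C_S = 0.06785 kmol/m³; C_S/C_T = 25.7.

25.7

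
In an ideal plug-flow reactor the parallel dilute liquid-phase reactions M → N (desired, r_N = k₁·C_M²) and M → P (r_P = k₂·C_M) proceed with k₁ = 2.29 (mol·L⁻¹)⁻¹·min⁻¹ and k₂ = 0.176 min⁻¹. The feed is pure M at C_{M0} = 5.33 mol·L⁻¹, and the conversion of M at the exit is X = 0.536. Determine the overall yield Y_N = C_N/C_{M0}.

C_M = C_{M0}(1−X) = 2.473 mol·L⁻¹.
Along a PFR/batch, dC_P/dC_M = −r_P/(r_N+r_P) = −k₂/(k₂+k₁·C_M).
Integrating from C_{M0} to C_M: C_P = (0.176/2.29)·ln[(0.176+2.29·5.33)/(0.176+2.29·2.47)] = 0.07686·ln(12.38/5.839) = 0.05776 mol·L⁻¹.
Then C_N = (C_{M0}−C_M) − C_P = 2.857 − 0.05776 = 2.799 mol·L⁻¹.
Y_N = C_N/C_{M0} = 2.799/5.33 = 0.525.

0.525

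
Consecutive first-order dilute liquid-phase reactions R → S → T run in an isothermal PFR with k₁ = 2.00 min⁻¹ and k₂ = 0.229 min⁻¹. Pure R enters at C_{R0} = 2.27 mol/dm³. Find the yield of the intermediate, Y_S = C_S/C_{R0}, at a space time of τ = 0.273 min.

0.407

Solving the coupled first-order balances gives C_S(τ) = [k₁/(k₂−k₁)]·C_{R0}·(e^(−k₁τ) − e^(−k₂τ)).
e^(−k₁τ) = e^(−2.00×0.273) = e^(−0.5460) = 0.5793; e^(−k₂τ) = e^(−0.06252) = 0.9394.
C_S = 2.00×2.27/(0.229−2.00) × (0.5793−0.9394) = (-2.564)×(-0.3601) = 0.9232 mol/dm³.
Y_S = C_S/C_{R0} = 0.9232/2.27 = 0.407.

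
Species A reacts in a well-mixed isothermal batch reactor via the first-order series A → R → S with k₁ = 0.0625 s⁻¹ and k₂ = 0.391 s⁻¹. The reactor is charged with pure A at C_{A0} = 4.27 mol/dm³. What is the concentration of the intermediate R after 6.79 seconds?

0.474 mol/dm³

The intermediate concentration in a first-order A→B→C sequence is C_R = k₁C_{A0}(e^(−k₁t) − e^(−k₂t))/(k₂−k₁).
e^(−k₁t) = e^(−0.0625×6.79) = e^(−0.4244) = 0.6542; e^(−k₂t) = e^(−2.655) = 0.07031.
C_R = 0.0625×4.27/(0.391−0.0625) × (0.6542−0.07031) = 0.8124×0.5839 = 0.4743 mol/dm³.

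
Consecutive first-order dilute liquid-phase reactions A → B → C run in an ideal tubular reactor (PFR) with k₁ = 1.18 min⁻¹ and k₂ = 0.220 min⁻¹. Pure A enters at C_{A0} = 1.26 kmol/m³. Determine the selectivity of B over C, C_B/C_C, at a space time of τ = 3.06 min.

1.57

Solving the coupled first-order balances gives C_B(τ) = [k₁/(k₂−k₁)]·C_{A0}·(e^(−k₁τ) − e^(−k₂τ)).
e^(−k₁τ) = e^(−1.18×3.06) = e^(−3.611) = 0.02703; e^(−k₂τ) = e^(−0.6732) = 0.5101.
C_B = 1.18×1.26/(0.220−1.18) × (0.02703−0.5101) = (-1.549)×(-0.4830) = 0.7481 kmol/m³.
C_A = C_{A0}e^(−k₁τ) = 0.03406 kmol/m³, so C_C = C_{A0}−C_A−C_B = 0.4778 kmol/m³; C_B/C_C = 1.57.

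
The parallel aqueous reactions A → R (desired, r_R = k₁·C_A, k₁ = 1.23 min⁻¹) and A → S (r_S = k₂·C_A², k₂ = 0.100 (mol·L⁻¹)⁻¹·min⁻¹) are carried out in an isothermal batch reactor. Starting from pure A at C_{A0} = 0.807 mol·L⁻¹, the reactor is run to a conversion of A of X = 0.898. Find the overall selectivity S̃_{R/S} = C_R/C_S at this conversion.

27.9

C_A = C_{A0}(1−X) = 0.08231 mol·L⁻¹.
Along a PFR/batch, dC_R/dC_A = −r_R/(r_R+r_S) = −k₁/(k₁+k₂·C_A).
Integrating from C_{A0} to C_A: C_R = (1.23/0.100)·ln[(1.23+0.100·0.807)/(1.23+0.100·0.0823)] = 12.30·ln(1.311/1.238) = 0.6996 mol·L⁻¹.
C_S = (C_{A0}−C_A)−C_R = 0.02510 mol·L⁻¹; S̃_{R/S} = 0.6996/0.02510 = 27.9.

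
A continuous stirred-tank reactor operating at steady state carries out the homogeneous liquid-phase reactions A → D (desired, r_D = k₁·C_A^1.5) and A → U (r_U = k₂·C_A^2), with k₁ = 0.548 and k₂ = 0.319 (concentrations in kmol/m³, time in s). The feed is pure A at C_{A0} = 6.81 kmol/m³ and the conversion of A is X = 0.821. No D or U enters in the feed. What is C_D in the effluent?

3.40 kmol/m³

Exit C_A = C_{A0}(1−X) = 6.81×0.179 = 1.219 kmol/m³.
A CSTR operates uniformly at the exit composition, giving r_D = 0.7375 and r_U = 0.4740 (each k·C_A^n at C_A = 1.219).
Fraction of consumed A going to D: r_D/(r_D+r_U) = 0.6088.
C_D = 0.6088·C_{A0}·X = 0.6088×6.81×0.821 = 3.40 kmol/m³.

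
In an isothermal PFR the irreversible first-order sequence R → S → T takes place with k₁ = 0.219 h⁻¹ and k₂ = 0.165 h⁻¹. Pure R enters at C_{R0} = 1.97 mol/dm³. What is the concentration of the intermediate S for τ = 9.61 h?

The intermediate concentration in a first-order A→B→C sequence is C_S = k₁C_{R0}(e^(−k₁τ) − e^(−k₂τ))/(k₂−k₁).
e^(−k₁τ) = e^(−0.219×9.61) = e^(−2.105) = 0.1219; e^(−k₂τ) = e^(−1.586) = 0.2048.
C_S = 0.219×1.97/(0.165−0.219) × (0.1219−0.2048) = (-7.989)×(-0.08292) = 0.6625 mol/dm³.

0.662 mol/dm³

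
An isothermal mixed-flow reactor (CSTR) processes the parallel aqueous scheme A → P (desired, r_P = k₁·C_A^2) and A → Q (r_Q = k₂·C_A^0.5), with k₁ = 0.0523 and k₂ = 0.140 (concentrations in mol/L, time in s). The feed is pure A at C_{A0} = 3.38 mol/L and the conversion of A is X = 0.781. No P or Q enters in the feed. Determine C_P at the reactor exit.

Exit C_A = C_{A0}(1−X) = 3.38×0.219 = 0.7402 mol/L.
Rates in a CSTR are evaluated at the outlet concentration: r_P = 0.0523×0.7402^2 = 0.02866, r_Q = 0.140×0.7402^0.5 = 0.1205.
Fraction of consumed A going to P: r_P/(r_P+r_Q) = 0.1922.
C_P = 0.1922·C_{A0}·X = 0.1922×3.38×0.781 = 0.507 mol/L.

0.507 mol/L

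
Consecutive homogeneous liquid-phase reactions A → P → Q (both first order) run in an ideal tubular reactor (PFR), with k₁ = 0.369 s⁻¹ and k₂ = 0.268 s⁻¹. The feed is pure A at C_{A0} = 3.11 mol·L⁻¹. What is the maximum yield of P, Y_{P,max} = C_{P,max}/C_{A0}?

For a first-order series the maximum intermediate yield is C_{P,max}/C_{A0} = (k₁/k₂)^[k₂/(k₂−k₁)].
= (0.369/0.268)^(0.268/(0.268−0.369)) = (1.377)^(-2.653) = 0.4280.

0.428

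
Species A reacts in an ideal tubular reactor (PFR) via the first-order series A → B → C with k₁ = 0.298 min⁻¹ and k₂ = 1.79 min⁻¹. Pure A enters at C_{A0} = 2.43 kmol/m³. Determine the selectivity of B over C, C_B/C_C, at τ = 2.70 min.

Solving the coupled first-order balances gives C_B(τ) = [k₁/(k₂−k₁)]·C_{A0}·(e^(−k₁τ) − e^(−k₂τ)).
e^(−k₁τ) = e^(−0.298×2.70) = e^(−0.8046) = 0.4473; e^(−k₂τ) = e^(−4.833) = 0.007963.
C_B = 0.298×2.43/(1.79−0.298) × (0.4473−0.007963) = 0.4853×0.4393 = 0.2132 kmol/m³.
C_A = C_{A0}e^(−k₁τ) = 1.087 kmol/m³, so C_C = C_{A0}−C_A−C_B = 1.130 kmol/m³; C_B/C_C = 0.189.

0.189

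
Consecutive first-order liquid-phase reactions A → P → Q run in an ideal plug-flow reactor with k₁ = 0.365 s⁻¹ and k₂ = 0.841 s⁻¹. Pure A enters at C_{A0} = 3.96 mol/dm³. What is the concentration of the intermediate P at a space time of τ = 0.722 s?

Solving the coupled first-order balances gives C_P(τ) = [k₁/(k₂−k₁)]·C_{A0}·(e^(−k₁τ) − e^(−k₂τ)).
e^(−k₁τ) = e^(−0.365×0.722) = e^(−0.2635) = 0.7683; e^(−k₂τ) = e^(−0.6072) = 0.5449.
C_P = 0.365×3.96/(0.841−0.365) × (0.7683−0.5449) = 3.037×0.2235 = 0.6786 mol/dm³.

0.679 mol/dm³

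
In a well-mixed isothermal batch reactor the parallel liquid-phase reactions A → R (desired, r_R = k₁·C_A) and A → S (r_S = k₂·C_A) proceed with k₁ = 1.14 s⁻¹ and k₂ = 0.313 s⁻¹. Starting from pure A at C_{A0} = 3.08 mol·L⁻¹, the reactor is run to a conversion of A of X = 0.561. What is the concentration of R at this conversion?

C_A = C_{A0}(1−X) = 1.352 mol·L⁻¹.
Both paths are first order in A, so the instantaneous fraction to R is constant: dC_R/d(−C_A) = k₁/(k₁+k₂) = 0.7846.
C_R = 0.7846·(C_{A0}−C_A) = 0.7846×1.728 = 1.36 mol·L⁻¹.

1.36 mol·L⁻¹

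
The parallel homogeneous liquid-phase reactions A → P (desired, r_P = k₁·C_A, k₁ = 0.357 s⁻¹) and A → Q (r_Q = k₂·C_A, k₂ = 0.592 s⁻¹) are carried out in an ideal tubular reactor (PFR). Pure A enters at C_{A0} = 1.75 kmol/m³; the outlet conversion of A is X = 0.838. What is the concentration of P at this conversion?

0.552 kmol/m³

C_A = C_{A0}(1−X) = 0.2835 kmol/m³.
Both paths are first order in A, so the instantaneous fraction to P is constant: dC_P/d(−C_A) = k₁/(k₁+k₂) = 0.3762.
C_P = 0.3762·(C_{A0}−C_A) = 0.3762×1.466 = 0.552 kmol/m³.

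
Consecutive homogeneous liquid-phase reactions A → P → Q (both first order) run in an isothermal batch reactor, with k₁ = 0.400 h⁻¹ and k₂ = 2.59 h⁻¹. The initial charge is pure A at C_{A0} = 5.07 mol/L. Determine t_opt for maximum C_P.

For first-order series the maximum of C_P occurs at t_opt = ln(k₂/k₁)/(k₂−k₁).
= ln(2.59/0.400)/(2.59−0.400) = ln(6.475)/2.190 = 1.868/2.190 = 0.853 h.

0.853 h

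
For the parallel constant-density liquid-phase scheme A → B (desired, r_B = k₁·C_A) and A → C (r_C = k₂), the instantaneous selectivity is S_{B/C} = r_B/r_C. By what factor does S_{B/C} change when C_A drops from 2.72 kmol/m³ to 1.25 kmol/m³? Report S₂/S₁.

S_{B/C} = (k₁/k₂)·C_A, so S₂/S₁ = (C_{A,2}/C_{A,1}).
= 1.25/2.72 = 0.460.

0.460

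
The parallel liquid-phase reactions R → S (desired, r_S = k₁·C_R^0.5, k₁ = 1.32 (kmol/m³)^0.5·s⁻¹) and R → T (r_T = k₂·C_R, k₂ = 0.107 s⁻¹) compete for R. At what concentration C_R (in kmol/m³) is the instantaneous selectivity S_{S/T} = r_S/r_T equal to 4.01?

9.46 kmol/m³

S_{S/T} = (k₁/k₂)·C_R^-0.5 ⇒ C_R = (S·k₂/k₁)^(-2).
= (4.01×0.107/1.32)^(-2) = (0.3251)^(-2) = 9.46 kmol/m³.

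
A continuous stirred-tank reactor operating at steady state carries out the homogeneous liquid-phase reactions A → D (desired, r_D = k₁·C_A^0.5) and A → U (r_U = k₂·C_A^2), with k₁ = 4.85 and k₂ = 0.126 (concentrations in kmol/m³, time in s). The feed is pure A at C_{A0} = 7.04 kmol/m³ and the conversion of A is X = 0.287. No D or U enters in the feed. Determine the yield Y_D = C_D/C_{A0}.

Exit C_A = C_{A0}(1−X) = 7.04×0.713 = 5.020 kmol/m³.
In a CSTR the entire volume is at exit conditions, so r_D = 4.85×5.020^0.5 = 10.87 and r_U = 0.126×5.020^2 = 3.175.
Fraction of consumed A going to D: r_D/(r_D+r_U) = 0.7739.
C_D = 0.7739·C_{A0}·X = 0.7739×7.04×0.287 = 1.56 kmol/m³; Y_D = C_D/C_{A0} = 0.222.

0.222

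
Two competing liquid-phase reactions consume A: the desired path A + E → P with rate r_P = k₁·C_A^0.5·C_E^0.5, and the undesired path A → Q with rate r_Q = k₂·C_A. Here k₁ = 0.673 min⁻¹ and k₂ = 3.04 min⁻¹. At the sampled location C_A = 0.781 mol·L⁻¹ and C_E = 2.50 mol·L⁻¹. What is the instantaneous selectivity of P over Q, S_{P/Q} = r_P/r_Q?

0.396

S_{P/Q} = r_P/r_Q = (k₁·C_A^0.5·C_E^0.5)/(k₂·C_A) = (k₁/k₂)·C_A^-0.5·C_E^0.5.
= (0.673×0.7810^0.5×2.500^0.5) / (3.04×0.7810) = 0.9404/2.374 = 0.396.
The undesired path is higher order in A, so low C_A (CSTR or dilute feed) favours P.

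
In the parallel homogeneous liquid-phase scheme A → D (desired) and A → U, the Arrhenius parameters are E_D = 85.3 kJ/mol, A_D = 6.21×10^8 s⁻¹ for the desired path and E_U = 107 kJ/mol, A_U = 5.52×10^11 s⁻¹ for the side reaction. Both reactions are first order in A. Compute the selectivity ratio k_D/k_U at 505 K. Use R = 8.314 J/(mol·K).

Since both paths have the same order in A, the concentration cancels and S_{D/U} = k_D/k_U = (A_D/A_U)·exp[(E_U−E_D)/(RT)].
(E_U−E_D)/(RT) = (107−85.3)×10³/(8.314×505) = 21700/4199 = 5.168.
k_D/k_U = (6.21×10^8/5.52×10^11)·exp(5.168) = 0.001125 × 175.6 = 0.198.
Since E_D < E_U, lowering the temperature improves selectivity toward D.

0.198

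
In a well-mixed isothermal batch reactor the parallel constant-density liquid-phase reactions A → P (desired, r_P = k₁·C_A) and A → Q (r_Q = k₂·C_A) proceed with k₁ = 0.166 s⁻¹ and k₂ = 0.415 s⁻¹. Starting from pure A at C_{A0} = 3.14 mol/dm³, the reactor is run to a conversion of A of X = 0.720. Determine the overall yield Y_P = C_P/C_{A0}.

C_A = C_{A0}(1−X) = 0.8792 mol/dm³.
Both paths are first order in A, so the instantaneous fraction to P is constant: dC_P/d(−C_A) = k₁/(k₁+k₂) = 0.2857.
C_P = 0.2857·(C_{A0}−C_A) = 0.2857×2.261 = 0.646 mol/dm³.
Y_P = C_P/C_{A0} = 0.6459/3.14 = 0.206.

0.206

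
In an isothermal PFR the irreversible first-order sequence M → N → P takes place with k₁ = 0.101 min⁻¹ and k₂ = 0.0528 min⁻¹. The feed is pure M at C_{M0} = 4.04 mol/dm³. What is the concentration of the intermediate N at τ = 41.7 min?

The intermediate concentration in a first-order A→B→C sequence is C_N = k₁C_{M0}(e^(−k₁τ) − e^(−k₂τ))/(k₂−k₁).
e^(−k₁τ) = e^(−0.101×41.7) = e^(−4.212) = 0.01482; e^(−k₂τ) = e^(−2.202) = 0.1106.
C_N = 0.101×4.04/(0.0528−0.101) × (0.01482−0.1106) = (-8.466)×(-0.09579) = 0.8109 mol/dm³.

0.811 mol/dm³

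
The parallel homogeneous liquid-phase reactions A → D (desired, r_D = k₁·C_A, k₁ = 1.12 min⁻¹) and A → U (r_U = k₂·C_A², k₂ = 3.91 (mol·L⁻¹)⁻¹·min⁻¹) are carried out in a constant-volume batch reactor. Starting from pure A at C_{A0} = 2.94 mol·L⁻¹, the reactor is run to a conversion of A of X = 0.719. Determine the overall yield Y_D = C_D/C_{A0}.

C_A = C_{A0}(1−X) = 0.8261 mol·L⁻¹.
Along a PFR/batch, dC_D/dC_A = −r_D/(r_D+r_U) = −k₁/(k₁+k₂·C_A).
Integrating from C_{A0} to C_A: C_D = (1.12/3.91)·ln[(1.12+3.91·2.94)/(1.12+3.91·0.826)] = 0.2864·ln(12.62/4.350) = 0.3050 mol·L⁻¹.
Y_D = C_D/C_{A0} = 0.3050/2.94 = 0.104.

0.104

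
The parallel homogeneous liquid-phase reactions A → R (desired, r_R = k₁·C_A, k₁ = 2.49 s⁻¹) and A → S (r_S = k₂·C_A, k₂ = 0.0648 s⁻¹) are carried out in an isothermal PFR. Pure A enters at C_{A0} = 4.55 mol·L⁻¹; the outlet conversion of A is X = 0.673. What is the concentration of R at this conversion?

C_A = C_{A0}(1−X) = 1.488 mol·L⁻¹.
Both paths are first order in A, so the instantaneous fraction to R is constant: dC_R/d(−C_A) = k₁/(k₁+k₂) = 0.9746.
C_R = 0.9746·(C_{A0}−C_A) = 0.9746×3.062 = 2.98 mol·L⁻¹.

2.98 mol·L⁻¹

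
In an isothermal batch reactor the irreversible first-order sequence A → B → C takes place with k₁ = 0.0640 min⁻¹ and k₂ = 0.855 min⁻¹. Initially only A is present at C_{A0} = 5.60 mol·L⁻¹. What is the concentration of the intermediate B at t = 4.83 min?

The intermediate concentration in a first-order A→B→C sequence is C_B = k₁C_{A0}(e^(−k₁t) − e^(−k₂t))/(k₂−k₁).
e^(−k₁t) = e^(−0.0640×4.83) = e^(−0.3091) = 0.7341; e^(−k₂t) = e^(−4.130) = 0.01609.
C_B = 0.0640×5.60/(0.855−0.0640) × (0.7341−0.01609) = 0.4531×0.7180 = 0.3253 mol·L⁻¹.

0.325 mol·L⁻¹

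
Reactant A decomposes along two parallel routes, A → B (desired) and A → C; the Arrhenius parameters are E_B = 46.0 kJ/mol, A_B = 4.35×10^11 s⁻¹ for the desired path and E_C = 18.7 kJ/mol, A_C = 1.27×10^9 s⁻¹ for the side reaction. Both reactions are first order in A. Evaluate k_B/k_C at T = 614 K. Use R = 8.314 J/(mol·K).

With equal orders, S_{B/C} = k_B/k_C = (A_B/A_C)·exp[(E_C−E_B)/(RT)].
(E_C−E_B)/(RT) = (18.7−46.0)×10³/(8.314×614) = -27300/5105 = -5.348.
k_B/k_C = (4.35×10^11/1.27×10^9)·exp(-5.348) = 342.5 × 0.004758 = 1.63.
Since E_B > E_C, raising the temperature improves selectivity toward B.

1.63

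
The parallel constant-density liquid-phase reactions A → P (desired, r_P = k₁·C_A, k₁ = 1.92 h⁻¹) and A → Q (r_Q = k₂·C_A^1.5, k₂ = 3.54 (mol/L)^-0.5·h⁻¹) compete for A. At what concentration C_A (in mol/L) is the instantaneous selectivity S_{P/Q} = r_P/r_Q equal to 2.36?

0.0528 mol/L

S_{P/Q} = (k₁/k₂)·C_A^-0.5 ⇒ C_A = (S·k₂/k₁)^(-2).
= (2.36×3.54/1.92)^(-2) = (4.351)^(-2) = 0.0528 mol/L.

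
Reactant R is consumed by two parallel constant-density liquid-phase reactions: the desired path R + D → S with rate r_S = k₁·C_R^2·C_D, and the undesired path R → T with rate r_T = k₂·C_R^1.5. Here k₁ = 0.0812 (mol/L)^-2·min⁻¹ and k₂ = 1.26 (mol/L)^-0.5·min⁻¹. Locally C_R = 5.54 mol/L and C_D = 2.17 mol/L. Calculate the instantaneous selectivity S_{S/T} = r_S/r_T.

0.329

S_{S/T} = r_S/r_T = (k₁·C_R^2·C_D)/(k₂·C_R^1.5) = (k₁/k₂)·C_R^0.5·C_D.
= (0.0812×5.540^2×2.170) / (1.26×5.540^1.5) = 5.408/16.43 = 0.329.
Since the desired path is higher order in R, keeping C_R high (PFR or concentrated feed) favours S.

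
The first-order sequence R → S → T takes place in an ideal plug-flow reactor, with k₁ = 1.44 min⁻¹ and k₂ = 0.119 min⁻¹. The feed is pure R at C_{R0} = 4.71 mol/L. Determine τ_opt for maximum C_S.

For first-order series the maximum of C_S occurs at τ_opt = ln(k₂/k₁)/(k₂−k₁).
= ln(0.119/1.44)/(0.119−1.44) = ln(0.08264)/-1.321 = -2.493/-1.321 = 1.89 min.

1.89 min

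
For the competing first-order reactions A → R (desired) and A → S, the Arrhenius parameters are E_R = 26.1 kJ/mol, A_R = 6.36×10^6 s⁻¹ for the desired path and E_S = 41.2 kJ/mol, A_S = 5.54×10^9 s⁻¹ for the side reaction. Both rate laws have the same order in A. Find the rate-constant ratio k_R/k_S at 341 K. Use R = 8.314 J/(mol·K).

With equal orders, S_{R/S} = k_R/k_S = (A_R/A_S)·exp[(E_S−E_R)/(RT)].
(E_S−E_R)/(RT) = (41.2−26.1)×10³/(8.314×341) = 15100/2835 = 5.326.
k_R/k_S = (6.36×10^6/5.54×10^9)·exp(5.326) = 0.001148 × 205.6 = 0.236.
Since E_R < E_S, lowering the temperature improves selectivity toward R.

0.236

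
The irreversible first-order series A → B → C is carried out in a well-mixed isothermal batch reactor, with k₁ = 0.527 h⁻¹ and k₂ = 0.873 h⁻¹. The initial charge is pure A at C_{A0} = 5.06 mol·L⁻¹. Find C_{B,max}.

For a first-order series the maximum intermediate yield is C_{B,max}/C_{A0} = (k₁/k₂)^[k₂/(k₂−k₁)].
= (0.527/0.873)^(0.873/(0.873−0.527)) = (0.6037)^(2.523) = 0.2798.
C_{B,max} = 0.2798×5.06 = 1.42 mol·L⁻¹.

1.42 mol·L⁻¹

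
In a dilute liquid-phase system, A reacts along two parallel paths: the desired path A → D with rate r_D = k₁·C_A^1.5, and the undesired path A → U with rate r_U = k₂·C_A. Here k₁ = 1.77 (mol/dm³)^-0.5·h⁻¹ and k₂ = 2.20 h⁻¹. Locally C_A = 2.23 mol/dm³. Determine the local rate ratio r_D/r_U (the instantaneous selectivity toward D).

S_{D/U} = r_D/r_U = (k₁·C_A^1.5)/(k₂·C_A) = (k₁/k₂)·C_A^0.5.
= (1.77×2.230^1.5) / (2.20×2.230) = 5.894/4.906 = 1.20.

1.20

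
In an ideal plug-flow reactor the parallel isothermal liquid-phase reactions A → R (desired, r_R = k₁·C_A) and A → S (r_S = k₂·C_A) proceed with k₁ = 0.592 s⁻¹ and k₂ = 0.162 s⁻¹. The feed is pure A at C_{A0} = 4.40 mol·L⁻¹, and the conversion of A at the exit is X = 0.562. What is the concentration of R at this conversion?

1.94 mol·L⁻¹

C_A = C_{A0}(1−X) = 1.927 mol·L⁻¹.
Both paths are first order in A, so the instantaneous fraction to R is constant: dC_R/d(−C_A) = k₁/(k₁+k₂) = 0.7851.
C_R = 0.7851·(C_{A0}−C_A) = 0.7851×2.473 = 1.94 mol·L⁻¹.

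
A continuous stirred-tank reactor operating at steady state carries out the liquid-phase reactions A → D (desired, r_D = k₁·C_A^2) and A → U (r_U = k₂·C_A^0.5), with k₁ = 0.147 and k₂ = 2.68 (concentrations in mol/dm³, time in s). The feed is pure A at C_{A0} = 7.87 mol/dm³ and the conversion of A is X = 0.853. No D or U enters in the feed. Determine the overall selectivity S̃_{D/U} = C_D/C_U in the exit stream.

Exit C_A = C_{A0}(1−X) = 7.87×0.147 = 1.157 mol/dm³.
Rates in a CSTR are evaluated at the outlet concentration: r_D = 0.147×1.157^2 = 0.1967, r_U = 2.68×1.157^0.5 = 2.883.
Overall selectivity = C_D/C_U = r_Dτ/(r_Uτ) = r_D/r_U = 0.0683.

0.0683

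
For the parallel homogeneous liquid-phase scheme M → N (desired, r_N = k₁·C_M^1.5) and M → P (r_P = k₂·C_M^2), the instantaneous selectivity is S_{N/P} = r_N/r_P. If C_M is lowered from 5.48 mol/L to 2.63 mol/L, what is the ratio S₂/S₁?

S_{N/P} = (k₁/k₂)·C_M^-0.5, so S₂/S₁ = (C_{M,2}/C_{M,1})^-0.5.
= (2.63/5.48)^(-0.5) = (0.4799)^(-0.5) = 1.44.

1.44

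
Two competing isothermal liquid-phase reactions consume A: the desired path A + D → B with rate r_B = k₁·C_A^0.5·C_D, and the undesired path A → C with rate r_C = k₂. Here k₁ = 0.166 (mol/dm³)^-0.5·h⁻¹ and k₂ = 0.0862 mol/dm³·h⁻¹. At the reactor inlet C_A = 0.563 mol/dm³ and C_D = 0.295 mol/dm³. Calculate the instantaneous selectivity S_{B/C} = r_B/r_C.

0.426

S_{B/C} = r_B/r_C = (k₁·C_A^0.5·C_D)/(k₂) = (k₁/k₂)·C_A^0.5·C_D.
= (0.166×0.5630^0.5×0.2950) / (0.0862) = 0.03674/0.08620 = 0.426.
Since the desired path is higher order in A, keeping C_A high (PFR or concentrated feed) favours B.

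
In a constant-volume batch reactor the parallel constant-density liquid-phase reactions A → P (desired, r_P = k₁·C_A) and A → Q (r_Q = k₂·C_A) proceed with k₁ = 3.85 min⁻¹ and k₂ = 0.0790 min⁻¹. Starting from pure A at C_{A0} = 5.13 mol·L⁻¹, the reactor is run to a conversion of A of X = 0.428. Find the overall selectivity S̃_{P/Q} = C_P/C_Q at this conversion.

C_A = C_{A0}(1−X) = 2.934 mol·L⁻¹.
Both paths are first order in A, so the instantaneous fraction to P is constant: dC_P/d(−C_A) = k₁/(k₁+k₂) = 0.9799.
C_P = 0.9799·(C_{A0}−C_A) = 0.9799×2.196 = 2.15 mol·L⁻¹.
C_Q = (C_{A0}−C_A)−C_P = 0.04415 mol·L⁻¹; S̃_{P/Q} = 2.151/0.04415 = 48.7.

48.7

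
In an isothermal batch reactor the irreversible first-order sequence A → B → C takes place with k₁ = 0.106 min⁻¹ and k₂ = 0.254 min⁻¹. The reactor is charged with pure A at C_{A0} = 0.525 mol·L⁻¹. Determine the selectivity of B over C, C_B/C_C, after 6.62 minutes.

Solving the coupled first-order balances gives C_B(t) = [k₁/(k₂−k₁)]·C_{A0}·(e^(−k₁t) − e^(−k₂t)).
e^(−k₁t) = e^(−0.106×6.62) = e^(−0.7017) = 0.4957; e^(−k₂t) = e^(−1.681) = 0.1861.
C_B = 0.106×0.525/(0.254−0.106) × (0.4957−0.1861) = 0.3760×0.3096 = 0.1164 mol·L⁻¹.
C_A = C_{A0}e^(−k₁t) = 0.2603 mol·L⁻¹, so C_C = C_{A0}−C_A−C_B = 0.1483 mol·L⁻¹; C_B/C_C = 0.785.

0.785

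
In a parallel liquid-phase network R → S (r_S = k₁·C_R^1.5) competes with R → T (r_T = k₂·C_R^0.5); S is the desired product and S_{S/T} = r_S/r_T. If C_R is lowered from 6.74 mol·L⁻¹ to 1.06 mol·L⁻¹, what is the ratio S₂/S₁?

S_{S/T} = (k₁/k₂)·C_R, so S₂/S₁ = (C_{R,2}/C_{R,1}).
= 1.06/6.74 = 0.157.
Selectivity toward S falls as C_R falls — high-concentration operation is favoured.

0.157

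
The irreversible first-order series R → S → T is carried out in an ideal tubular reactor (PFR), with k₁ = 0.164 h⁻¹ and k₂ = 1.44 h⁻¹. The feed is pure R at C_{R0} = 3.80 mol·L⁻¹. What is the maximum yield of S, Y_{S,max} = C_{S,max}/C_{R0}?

Evaluating C_S at τ_opt = ln(k₂/k₁)/(k₂−k₁) gives C_{S,max}/C_{R0} = (k₁/k₂)^[k₂/(k₂−k₁)].
= (0.164/1.44)^(1.44/(1.44−0.164)) = (0.1139)^(1.129) = 0.08614.

0.0861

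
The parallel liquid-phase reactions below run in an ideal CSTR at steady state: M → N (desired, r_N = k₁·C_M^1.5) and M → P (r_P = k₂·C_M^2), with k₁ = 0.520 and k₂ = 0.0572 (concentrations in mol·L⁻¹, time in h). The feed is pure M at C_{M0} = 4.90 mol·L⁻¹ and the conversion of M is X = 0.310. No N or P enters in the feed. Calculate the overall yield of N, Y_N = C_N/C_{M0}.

0.258

Exit C_M = C_{M0}(1−X) = 4.90×0.690 = 3.381 mol·L⁻¹.
A CSTR operates uniformly at the exit composition, giving r_N = 3.233 and r_P = 0.6539 (each k·C_M^n at C_M = 3.381).
Fraction of consumed M going to N: r_N/(r_N+r_P) = 0.8318.
C_N = 0.8318·C_{M0}·X = 0.8318×4.90×0.310 = 1.26 mol·L⁻¹; Y_N = C_N/C_{M0} = 0.258.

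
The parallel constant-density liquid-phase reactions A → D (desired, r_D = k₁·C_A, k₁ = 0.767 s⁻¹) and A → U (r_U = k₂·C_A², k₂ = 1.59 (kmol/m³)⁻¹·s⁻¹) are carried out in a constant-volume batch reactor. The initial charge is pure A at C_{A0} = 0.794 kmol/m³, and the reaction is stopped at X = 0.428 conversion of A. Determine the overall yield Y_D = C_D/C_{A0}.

C_A = C_{A0}(1−X) = 0.4542 kmol/m³.
Along a PFR/batch, dC_D/dC_A = −r_D/(r_D+r_U) = −k₁/(k₁+k₂·C_A).
Integrating from C_{A0} to C_A: C_D = (0.767/1.59)·ln[(0.767+1.59·0.794)/(0.767+1.59·0.454)] = 0.4824·ln(2.029/1.489) = 0.1493 kmol/m³.
Y_D = C_D/C_{A0} = 0.1493/0.794 = 0.188.

0.188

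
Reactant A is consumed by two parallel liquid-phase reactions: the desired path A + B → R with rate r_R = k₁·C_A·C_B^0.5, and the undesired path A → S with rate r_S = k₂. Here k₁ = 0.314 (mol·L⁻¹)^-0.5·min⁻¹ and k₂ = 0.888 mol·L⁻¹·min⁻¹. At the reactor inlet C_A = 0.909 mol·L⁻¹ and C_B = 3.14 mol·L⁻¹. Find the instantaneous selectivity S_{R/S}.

S_{R/S} = r_R/r_S = (k₁·C_A·C_B^0.5)/(k₂) = (k₁/k₂)·C_A·C_B^0.5.
= (0.314×0.9090×3.140^0.5) / (0.888) = 0.5058/0.8880 = 0.570.
Since the desired path is higher order in A, keeping C_A high (PFR or concentrated feed) favours R.

0.570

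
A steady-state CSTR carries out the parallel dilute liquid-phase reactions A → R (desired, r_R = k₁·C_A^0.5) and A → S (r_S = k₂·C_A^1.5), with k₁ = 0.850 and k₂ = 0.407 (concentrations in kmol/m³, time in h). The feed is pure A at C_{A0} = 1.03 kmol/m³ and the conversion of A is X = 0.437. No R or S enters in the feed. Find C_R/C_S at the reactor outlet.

Exit C_A = C_{A0}(1−X) = 1.03×0.563 = 0.5799 kmol/m³.
Rates in a CSTR are evaluated at the outlet concentration: r_R = 0.850×0.5799^0.5 = 0.6473, r_S = 0.407×0.5799^1.5 = 0.1797.
Overall selectivity = C_R/C_S = r_Rτ/(r_Sτ) = r_R/r_S = 3.60.

3.60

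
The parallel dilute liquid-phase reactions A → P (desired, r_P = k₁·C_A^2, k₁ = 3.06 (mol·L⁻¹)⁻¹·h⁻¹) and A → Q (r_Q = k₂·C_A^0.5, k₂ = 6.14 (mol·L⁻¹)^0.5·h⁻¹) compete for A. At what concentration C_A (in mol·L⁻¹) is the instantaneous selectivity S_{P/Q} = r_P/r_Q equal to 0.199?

0.542 mol·L⁻¹

S_{P/Q} = (k₁/k₂)·C_A^1.5 ⇒ C_A = (S·k₂/k₁)^(1/1.5).
= (0.199×6.14/3.06)^(0.6667) = (0.3993)^(0.6667) = 0.542 mol·L⁻¹.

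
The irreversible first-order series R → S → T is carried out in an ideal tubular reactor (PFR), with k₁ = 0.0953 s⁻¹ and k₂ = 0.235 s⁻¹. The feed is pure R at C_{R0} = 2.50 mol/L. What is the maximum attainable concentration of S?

0.548 mol/L

Evaluating C_S at τ_opt = ln(k₂/k₁)/(k₂−k₁) gives C_{S,max}/C_{R0} = (k₁/k₂)^[k₂/(k₂−k₁)].
= (0.0953/0.235)^(0.235/(0.235−0.0953)) = (0.4055)^(1.682) = 0.2191.
C_{S,max} = 0.2191×2.50 = 0.548 mol/L.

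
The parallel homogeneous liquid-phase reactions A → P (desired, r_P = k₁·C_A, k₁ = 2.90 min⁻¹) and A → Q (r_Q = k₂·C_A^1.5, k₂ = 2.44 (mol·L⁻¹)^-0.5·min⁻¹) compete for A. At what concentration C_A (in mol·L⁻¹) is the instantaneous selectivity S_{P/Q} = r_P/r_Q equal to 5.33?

0.0497 mol·L⁻¹

S_{P/Q} = (k₁/k₂)·C_A^-0.5 ⇒ C_A = (S·k₂/k₁)^(-2).
= (5.33×2.44/2.90)^(-2) = (4.485)^(-2) = 0.0497 mol·L⁻¹.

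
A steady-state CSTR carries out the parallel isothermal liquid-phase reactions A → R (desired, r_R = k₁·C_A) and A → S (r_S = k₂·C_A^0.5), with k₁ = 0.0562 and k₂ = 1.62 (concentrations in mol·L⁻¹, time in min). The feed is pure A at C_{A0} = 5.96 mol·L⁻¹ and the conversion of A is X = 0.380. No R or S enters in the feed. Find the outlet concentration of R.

Exit C_A = C_{A0}(1−X) = 5.96×0.620 = 3.695 mol·L⁻¹.
Rates in a CSTR are evaluated at the outlet concentration: r_R = 0.0562×3.695 = 0.2077, r_S = 1.62×3.695^0.5 = 3.114.
Fraction of consumed A going to R: r_R/(r_R+r_S) = 0.06252.
C_R = 0.06252·C_{A0}·X = 0.06252×5.96×0.380 = 0.142 mol·L⁻¹.

0.142 mol·L⁻¹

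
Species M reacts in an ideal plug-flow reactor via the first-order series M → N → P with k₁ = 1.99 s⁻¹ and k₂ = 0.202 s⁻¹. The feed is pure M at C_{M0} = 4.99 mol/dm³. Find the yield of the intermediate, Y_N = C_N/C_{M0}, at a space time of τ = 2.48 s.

For first-order series with pure M initially, C_N(τ) = k₁C_{M0}/(k₂−k₁)·(e^(−k₁τ) − e^(−k₂τ)).
e^(−k₁τ) = e^(−1.99×2.48) = e^(−4.935) = 0.007189; e^(−k₂τ) = e^(−0.5010) = 0.6059.
C_N = 1.99×4.99/(0.202−1.99) × (0.007189−0.6059) = (-5.554)×(-0.5988) = 3.325 mol/dm³.
Y_N = C_N/C_{M0} = 3.325/4.99 = 0.666.

0.666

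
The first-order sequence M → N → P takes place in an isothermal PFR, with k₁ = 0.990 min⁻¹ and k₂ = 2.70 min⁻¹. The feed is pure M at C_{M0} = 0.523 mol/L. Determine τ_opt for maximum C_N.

0.587 min

The intermediate peaks when r₁ = r₂, i.e. k₁e^(−k₁τ) = k₂e^(−k₂τ), giving τ_opt = ln(k₂/k₁)/(k₂−k₁).
= ln(2.70/0.990)/(2.70−0.990) = ln(2.727)/1.710 = 1.003/1.710 = 0.587 min.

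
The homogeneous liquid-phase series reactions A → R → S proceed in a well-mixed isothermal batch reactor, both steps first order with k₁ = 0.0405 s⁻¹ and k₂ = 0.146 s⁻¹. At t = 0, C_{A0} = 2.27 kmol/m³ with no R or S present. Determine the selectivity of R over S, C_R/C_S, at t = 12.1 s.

0.778

For first-order series with pure A initially, C_R(t) = k₁C_{A0}/(k₂−k₁)·(e^(−k₁t) − e^(−k₂t)).
e^(−k₁t) = e^(−0.0405×12.1) = e^(−0.4900) = 0.6126; e^(−k₂t) = e^(−1.767) = 0.1709.
C_R = 0.0405×2.27/(0.146−0.0405) × (0.6126−0.1709) = 0.8714×0.4417 = 0.3849 kmol/m³.
C_A = C_{A0}e^(−k₁t) = 1.391 kmol/m³, so C_S = C_{A0}−C_A−C_R = 0.4945 kmol/m³; C_R/C_S = 0.778.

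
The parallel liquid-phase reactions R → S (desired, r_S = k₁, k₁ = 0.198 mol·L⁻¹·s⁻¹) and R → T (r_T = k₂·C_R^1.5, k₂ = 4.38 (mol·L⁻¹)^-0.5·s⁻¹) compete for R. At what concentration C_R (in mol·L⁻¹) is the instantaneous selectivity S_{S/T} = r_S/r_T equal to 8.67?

0.0301 mol·L⁻¹

S_{S/T} = (k₁/k₂)·C_R^-1.5 ⇒ C_R = (S·k₂/k₁)^(1/(-1.5)).
= (8.67×4.38/0.198)^(-0.6667) = (191.8)^(-0.6667) = 0.0301 mol·L⁻¹.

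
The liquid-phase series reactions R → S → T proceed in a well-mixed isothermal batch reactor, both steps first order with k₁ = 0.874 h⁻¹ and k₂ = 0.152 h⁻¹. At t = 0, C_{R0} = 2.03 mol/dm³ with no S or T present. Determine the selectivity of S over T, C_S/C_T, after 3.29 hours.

2.40

The intermediate concentration in a first-order A→B→C sequence is C_S = k₁C_{R0}(e^(−k₁t) − e^(−k₂t))/(k₂−k₁).
e^(−k₁t) = e^(−0.874×3.29) = e^(−2.875) = 0.05639; e^(−k₂t) = e^(−0.5001) = 0.6065.
C_S = 0.874×2.03/(0.152−0.874) × (0.05639−0.6065) = (-2.457)×(-0.5501) = 1.352 mol/dm³.
C_R = C_{R0}e^(−k₁t) = 0.1145 mol/dm³, so C_T = C_{R0}−C_R−C_S = 0.5637 mol/dm³; C_S/C_T = 2.40.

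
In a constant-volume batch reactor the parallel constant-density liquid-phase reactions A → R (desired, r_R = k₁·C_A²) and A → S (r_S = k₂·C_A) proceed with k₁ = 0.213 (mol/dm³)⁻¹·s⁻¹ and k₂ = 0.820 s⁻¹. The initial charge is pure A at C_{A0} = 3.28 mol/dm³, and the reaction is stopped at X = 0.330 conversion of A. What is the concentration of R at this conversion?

C_A = C_{A0}(1−X) = 2.198 mol/dm³.
Along a PFR/batch, dC_S/dC_A = −r_S/(r_R+r_S) = −k₂/(k₂+k₁·C_A).
Integrating from C_{A0} to C_A: C_S = (0.820/0.213)·ln[(0.820+0.213·3.28)/(0.820+0.213·2.20)] = 3.850·ln(1.519/1.288) = 0.6339 mol/dm³.
Then C_R = (C_{A0}−C_A) − C_S = 1.082 − 0.6339 = 0.4485 mol/dm³.

0.449 mol/dm³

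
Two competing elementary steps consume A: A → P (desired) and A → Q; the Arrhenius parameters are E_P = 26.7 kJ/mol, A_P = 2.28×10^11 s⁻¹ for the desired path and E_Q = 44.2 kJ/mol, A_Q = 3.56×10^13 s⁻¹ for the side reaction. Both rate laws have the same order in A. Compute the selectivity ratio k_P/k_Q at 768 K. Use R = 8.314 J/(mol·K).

0.0993

k_P/k_Q = (A_P/A_Q)·exp[−(E_P−E_Q)/(RT)] = (A_P/A_Q)·exp[(E_Q−E_P)/(RT)].
(E_Q−E_P)/(RT) = (44.2−26.7)×10³/(8.314×768) = 17500/6385 = 2.741.
k_P/k_Q = (2.28×10^11/3.56×10^13)·exp(2.741) = 0.006404 × 15.50 = 0.0993.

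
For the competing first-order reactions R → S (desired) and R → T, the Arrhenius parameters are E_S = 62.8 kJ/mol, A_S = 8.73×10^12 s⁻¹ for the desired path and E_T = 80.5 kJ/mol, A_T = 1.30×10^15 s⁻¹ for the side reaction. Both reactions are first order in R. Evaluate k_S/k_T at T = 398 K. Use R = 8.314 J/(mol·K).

With equal orders, S_{S/T} = k_S/k_T = (A_S/A_T)·exp[(E_T−E_S)/(RT)].
(E_T−E_S)/(RT) = (80.5−62.8)×10³/(8.314×398) = 17700/3309 = 5.349.
k_S/k_T = (8.73×10^12/1.30×10^15)·exp(5.349) = 0.006715 × 210.4 = 1.41.
Since E_S < E_T, lowering the temperature improves selectivity toward S.

1.41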